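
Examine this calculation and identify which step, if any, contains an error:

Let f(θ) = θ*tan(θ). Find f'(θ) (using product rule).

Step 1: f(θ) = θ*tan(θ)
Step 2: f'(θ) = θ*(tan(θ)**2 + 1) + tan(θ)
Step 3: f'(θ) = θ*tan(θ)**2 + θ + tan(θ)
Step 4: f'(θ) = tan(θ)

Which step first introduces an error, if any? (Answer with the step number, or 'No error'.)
Step 4

Step 4 is incorrect due to a dropped term.
The step shows: tan(θ)
The correct value should be: θ/cos(θ)**2 + tan(θ)

Explanation: A term was dropped: the term θ/cos(θ)**2 was incorrectly omitted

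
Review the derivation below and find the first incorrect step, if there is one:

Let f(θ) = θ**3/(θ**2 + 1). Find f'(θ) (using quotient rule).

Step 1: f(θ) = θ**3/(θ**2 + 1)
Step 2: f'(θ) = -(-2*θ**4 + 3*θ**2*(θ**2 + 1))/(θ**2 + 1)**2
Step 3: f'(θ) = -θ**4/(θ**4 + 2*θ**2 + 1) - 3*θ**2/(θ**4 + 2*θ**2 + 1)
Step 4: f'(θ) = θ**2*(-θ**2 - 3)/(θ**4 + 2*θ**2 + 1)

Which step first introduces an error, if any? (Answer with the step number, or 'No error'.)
Step 2

Step 2 is incorrect due to a sign flip.
The step shows: -(-2*θ**4 + 3*θ**2*(θ**2 + 1))/(θ**2 + 1)**2
The correct value should be: (-2*θ**4 + 3*θ**2*(θ**2 + 1))/(θ**2 + 1)**2

Explanation: The sign of the whole expression was flipped: the term (-2*θ**4 + 3*θ**2*(θ**2 + 1))/(θ**2 + 1)**2 was incorrectly written as -(-2*θ**4 + 3*θ**2*(θ**2 + 1))/(θ**2 + 1)**2
The later steps are derived from this incorrect expression, so the error originates in Step 2.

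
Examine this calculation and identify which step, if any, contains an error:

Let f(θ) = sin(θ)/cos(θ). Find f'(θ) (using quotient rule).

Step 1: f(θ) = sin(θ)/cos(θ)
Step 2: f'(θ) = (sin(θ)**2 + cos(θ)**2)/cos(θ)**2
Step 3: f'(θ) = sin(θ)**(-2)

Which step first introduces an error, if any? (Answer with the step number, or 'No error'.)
Step 3

Step 3 is incorrect due to a wrong trig function.
The step shows: sin(θ)**(-2)
The correct value should be: cos(θ)**(-2)

Explanation: cos(θ) was incorrectly written as sin(θ): the term cos(θ)**(-2) was incorrectly written as sin(θ)**(-2)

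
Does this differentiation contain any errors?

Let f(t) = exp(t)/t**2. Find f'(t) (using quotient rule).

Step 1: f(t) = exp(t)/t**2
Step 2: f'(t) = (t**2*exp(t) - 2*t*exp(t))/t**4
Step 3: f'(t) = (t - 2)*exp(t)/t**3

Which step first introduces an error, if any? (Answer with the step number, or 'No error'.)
No error

All steps in this derivation are correct.
The final answer f'(t) = (t - 2)*exp(t)/t**3 is valid.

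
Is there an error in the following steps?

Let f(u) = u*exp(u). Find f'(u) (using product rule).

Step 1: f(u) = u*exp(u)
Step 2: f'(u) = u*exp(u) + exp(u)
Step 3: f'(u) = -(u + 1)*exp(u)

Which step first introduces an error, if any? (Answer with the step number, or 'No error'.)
Step 3

Step 3 is incorrect due to a sign flip.
The step shows: -(u + 1)*exp(u)
The correct value should be: (u + 1)*exp(u)

Explanation: The sign of the whole expression was flipped: the term (u + 1)*exp(u) was incorrectly written as -(u + 1)*exp(u)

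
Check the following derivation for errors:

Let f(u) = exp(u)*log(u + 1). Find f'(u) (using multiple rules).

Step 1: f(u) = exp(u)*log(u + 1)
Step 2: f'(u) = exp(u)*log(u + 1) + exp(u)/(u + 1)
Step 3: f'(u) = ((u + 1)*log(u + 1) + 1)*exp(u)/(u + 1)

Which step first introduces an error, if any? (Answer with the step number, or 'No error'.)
No error

All steps in this derivation are correct.
The final answer f'(u) = ((u + 1)*log(u + 1) + 1)*exp(u)/(u + 1) is valid.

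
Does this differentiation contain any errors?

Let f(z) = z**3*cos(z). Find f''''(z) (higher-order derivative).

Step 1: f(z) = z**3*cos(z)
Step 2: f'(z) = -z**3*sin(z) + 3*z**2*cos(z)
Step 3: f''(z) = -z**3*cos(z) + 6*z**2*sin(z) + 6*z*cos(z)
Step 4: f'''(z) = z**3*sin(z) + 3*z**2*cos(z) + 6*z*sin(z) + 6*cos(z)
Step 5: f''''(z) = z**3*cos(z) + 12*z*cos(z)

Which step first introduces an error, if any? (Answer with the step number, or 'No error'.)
Step 3

Step 3 is incorrect due to a sign flip.
The step shows: -z**3*cos(z) + 6*z**2*sin(z) + 6*z*cos(z)
The correct value should be: -z**3*cos(z) - 6*z**2*sin(z) + 6*z*cos(z)

Explanation: The sign of one term was flipped: the term -6*z**2*sin(z) was incorrectly written as 6*z**2*sin(z)
The later steps are derived from this incorrect expression, so the error originates in Step 3.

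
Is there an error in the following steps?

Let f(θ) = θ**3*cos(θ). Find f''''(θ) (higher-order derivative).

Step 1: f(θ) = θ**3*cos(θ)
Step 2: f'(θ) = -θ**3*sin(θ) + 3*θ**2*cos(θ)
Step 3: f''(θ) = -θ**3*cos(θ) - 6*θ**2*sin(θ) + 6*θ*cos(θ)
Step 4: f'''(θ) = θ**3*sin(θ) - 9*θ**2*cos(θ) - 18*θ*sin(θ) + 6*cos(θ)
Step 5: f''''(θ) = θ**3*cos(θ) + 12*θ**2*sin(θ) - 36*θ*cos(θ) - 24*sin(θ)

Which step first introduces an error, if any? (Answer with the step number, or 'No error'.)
No error

All steps in this derivation are correct.
The final answer f''''(θ) = θ**3*cos(θ) + 12*θ**2*sin(θ) - 36*θ*cos(θ) - 24*sin(θ) is valid.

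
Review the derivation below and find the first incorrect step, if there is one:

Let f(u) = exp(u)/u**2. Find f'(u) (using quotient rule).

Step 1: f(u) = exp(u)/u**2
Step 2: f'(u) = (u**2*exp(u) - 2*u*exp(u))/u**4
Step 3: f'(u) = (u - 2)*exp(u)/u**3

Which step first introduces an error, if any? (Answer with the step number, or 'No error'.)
No error

All steps in this derivation are correct.
The final answer f'(u) = (u - 2)*exp(u)/u**3 is valid.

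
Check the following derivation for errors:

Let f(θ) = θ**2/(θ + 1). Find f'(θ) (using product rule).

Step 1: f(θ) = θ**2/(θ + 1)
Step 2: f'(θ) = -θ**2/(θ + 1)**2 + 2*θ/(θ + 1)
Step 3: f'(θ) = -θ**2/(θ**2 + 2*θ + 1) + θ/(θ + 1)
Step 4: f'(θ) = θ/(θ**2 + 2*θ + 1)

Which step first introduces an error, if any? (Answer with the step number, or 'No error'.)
Step 3

Step 3 is incorrect due to a wrong coefficient.
The step shows: -θ**2/(θ**2 + 2*θ + 1) + θ/(θ + 1)
The correct value should be: -θ**2/(θ**2 + 2*θ + 1) + 2*θ/(θ + 1)

Explanation: The coefficient 2 was incorrectly written as 1: the term 2*θ/(θ + 1) was incorrectly written as θ/(θ + 1)
The later steps are derived from this incorrect expression, so the error originates in Step 3.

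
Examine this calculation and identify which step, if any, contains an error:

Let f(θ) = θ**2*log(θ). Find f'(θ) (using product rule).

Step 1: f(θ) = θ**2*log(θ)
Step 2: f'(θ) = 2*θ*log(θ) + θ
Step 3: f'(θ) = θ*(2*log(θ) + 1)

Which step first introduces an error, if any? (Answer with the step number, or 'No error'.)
No error

All steps in this derivation are correct.
The final answer f'(θ) = θ*(2*log(θ) + 1) is valid.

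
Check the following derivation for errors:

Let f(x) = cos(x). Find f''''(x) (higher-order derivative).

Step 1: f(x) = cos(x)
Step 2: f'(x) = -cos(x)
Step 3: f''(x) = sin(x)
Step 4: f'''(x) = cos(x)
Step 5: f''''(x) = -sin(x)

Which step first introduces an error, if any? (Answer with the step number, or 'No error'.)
Step 2

Step 2 is incorrect due to a wrong trig function.
The step shows: -cos(x)
The correct value should be: -sin(x)

Explanation: sin(x) was incorrectly written as cos(x): the term -sin(x) was incorrectly written as -cos(x)
The later steps are derived from this incorrect expression, so the error originates in Step 2.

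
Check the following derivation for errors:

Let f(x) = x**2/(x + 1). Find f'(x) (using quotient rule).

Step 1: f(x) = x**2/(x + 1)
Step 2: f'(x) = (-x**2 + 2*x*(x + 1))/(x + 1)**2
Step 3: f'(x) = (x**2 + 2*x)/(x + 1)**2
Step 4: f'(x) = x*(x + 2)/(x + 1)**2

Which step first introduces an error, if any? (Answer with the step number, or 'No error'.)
No error

All steps in this derivation are correct.
The final answer f'(x) = x*(x + 2)/(x + 1)**2 is valid.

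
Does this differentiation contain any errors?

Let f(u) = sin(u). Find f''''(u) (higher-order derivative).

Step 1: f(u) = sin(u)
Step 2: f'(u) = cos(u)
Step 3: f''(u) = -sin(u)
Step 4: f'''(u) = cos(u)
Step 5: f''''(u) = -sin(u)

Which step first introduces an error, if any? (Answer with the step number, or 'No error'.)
Step 4

Step 4 is incorrect due to a sign flip.
The step shows: cos(u)
The correct value should be: -cos(u)

Explanation: The sign of the whole expression was flipped: the term -cos(u) was incorrectly written as cos(u)
The later steps are derived from this incorrect expression, so the error originates in Step 4.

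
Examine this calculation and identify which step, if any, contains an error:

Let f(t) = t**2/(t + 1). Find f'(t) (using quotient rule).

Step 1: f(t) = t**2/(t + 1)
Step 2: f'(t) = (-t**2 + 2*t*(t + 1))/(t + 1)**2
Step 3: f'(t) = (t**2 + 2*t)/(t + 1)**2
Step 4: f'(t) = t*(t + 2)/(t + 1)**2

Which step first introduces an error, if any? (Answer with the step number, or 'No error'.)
No error

All steps in this derivation are correct.
The final answer f'(t) = t*(t + 2)/(t + 1)**2 is valid.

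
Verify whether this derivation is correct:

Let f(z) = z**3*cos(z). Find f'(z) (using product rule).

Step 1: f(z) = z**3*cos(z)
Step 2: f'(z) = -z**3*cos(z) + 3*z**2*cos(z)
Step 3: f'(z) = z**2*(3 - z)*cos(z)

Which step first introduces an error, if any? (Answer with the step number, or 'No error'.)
Step 2

Step 2 is incorrect due to a wrong trig function.
The step shows: -z**3*cos(z) + 3*z**2*cos(z)
The correct value should be: -z**3*sin(z) + 3*z**2*cos(z)

Explanation: sin(z) was incorrectly written as cos(z): the term -z**3*sin(z) was incorrectly written as -z**3*cos(z)
The later steps are derived from this incorrect expression, so the error originates in Step 2.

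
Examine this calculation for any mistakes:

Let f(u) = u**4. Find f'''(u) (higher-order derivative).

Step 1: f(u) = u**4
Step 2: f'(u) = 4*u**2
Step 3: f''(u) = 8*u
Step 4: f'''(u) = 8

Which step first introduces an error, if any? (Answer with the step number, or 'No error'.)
Step 2

Step 2 is incorrect due to a wrong exponent.
The step shows: 4*u**2
The correct value should be: 4*u**3

Explanation: The exponent 3 on u was incorrectly written as 2: the term 4*u**3 was incorrectly written as 4*u**2
The later steps are derived from this incorrect expression, so the error originates in Step 2.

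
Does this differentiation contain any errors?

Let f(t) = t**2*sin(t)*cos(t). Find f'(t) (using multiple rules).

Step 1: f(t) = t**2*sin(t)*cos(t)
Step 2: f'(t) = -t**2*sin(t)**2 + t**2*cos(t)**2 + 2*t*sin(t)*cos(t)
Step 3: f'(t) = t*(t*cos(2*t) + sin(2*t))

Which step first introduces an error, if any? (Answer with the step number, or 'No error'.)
No error

All steps in this derivation are correct.
The final answer f'(t) = t*(t*cos(2*t) + sin(2*t)) is valid.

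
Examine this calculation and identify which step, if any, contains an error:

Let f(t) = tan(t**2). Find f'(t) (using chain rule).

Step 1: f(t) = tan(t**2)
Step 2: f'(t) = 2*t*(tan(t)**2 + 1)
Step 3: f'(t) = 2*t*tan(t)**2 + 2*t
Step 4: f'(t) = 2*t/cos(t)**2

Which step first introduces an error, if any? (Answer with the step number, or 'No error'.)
Step 2

Step 2 is incorrect due to a wrong exponent.
The step shows: 2*t*(tan(t)**2 + 1)
The correct value should be: 2*t*(tan(t**2)**2 + 1)

Explanation: The exponent 2 on t was incorrectly written as 1: the term 2*t*(tan(t**2)**2 + 1) was incorrectly written as 2*t*(tan(t)**2 + 1)
The later steps are derived from this incorrect expression, so the error originates in Step 2.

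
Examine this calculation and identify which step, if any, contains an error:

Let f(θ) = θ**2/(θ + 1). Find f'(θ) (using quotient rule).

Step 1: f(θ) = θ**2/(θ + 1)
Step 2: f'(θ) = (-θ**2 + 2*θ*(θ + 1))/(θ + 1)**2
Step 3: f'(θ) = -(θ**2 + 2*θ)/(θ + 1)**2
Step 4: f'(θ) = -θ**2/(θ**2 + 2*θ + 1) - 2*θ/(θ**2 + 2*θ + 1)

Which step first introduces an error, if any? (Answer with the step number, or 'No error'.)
Step 3

Step 3 is incorrect due to a sign flip.
The step shows: -(θ**2 + 2*θ)/(θ + 1)**2
The correct value should be: (θ**2 + 2*θ)/(θ + 1)**2

Explanation: The sign of the whole expression was flipped: the term (θ**2 + 2*θ)/(θ + 1)**2 was incorrectly written as -(θ**2 + 2*θ)/(θ + 1)**2
The later steps are derived from this incorrect expression, so the error originates in Step 3.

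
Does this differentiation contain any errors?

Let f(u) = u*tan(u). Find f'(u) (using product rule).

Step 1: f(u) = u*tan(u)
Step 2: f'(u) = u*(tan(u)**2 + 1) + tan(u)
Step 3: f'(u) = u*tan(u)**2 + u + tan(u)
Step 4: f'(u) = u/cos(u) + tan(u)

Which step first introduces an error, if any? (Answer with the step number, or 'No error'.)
Step 4

Step 4 is incorrect due to a wrong exponent.
The step shows: u/cos(u) + tan(u)
The correct value should be: u/cos(u)**2 + tan(u)

Explanation: The exponent -2 on cos(u) was incorrectly written as -1: the term u/cos(u)**2 was incorrectly written as u/cos(u)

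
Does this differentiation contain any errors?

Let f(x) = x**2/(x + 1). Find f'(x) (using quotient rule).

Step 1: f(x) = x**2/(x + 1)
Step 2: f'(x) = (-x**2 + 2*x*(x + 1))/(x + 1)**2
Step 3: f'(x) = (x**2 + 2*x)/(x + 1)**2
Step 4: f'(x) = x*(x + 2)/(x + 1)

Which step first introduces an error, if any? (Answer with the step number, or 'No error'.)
Step 4

Step 4 is incorrect due to a wrong exponent.
The step shows: x*(x + 2)/(x + 1)
The correct value should be: x*(x + 2)/(x + 1)**2

Explanation: The exponent -2 on x + 1 was incorrectly written as -1: the term x*(x + 2)/(x + 1)**2 was incorrectly written as x*(x + 2)/(x + 1)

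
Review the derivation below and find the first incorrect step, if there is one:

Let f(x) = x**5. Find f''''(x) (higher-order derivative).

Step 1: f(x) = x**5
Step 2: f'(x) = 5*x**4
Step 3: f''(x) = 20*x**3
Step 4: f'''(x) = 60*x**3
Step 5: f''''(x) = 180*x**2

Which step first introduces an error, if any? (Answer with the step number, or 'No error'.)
Step 4

Step 4 is incorrect due to a wrong exponent.
The step shows: 60*x**3
The correct value should be: 60*x**2

Explanation: The exponent 2 on x was incorrectly written as 3: the term 60*x**2 was incorrectly written as 60*x**3
The later steps are derived from this incorrect expression, so the error originates in Step 4.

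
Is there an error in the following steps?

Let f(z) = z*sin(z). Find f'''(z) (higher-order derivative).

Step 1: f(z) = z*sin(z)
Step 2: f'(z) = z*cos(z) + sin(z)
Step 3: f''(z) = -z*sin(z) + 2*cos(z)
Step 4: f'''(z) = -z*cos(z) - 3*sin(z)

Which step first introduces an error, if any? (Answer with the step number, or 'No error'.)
No error

All steps in this derivation are correct.
The final answer f'''(z) = -z*cos(z) - 3*sin(z) is valid.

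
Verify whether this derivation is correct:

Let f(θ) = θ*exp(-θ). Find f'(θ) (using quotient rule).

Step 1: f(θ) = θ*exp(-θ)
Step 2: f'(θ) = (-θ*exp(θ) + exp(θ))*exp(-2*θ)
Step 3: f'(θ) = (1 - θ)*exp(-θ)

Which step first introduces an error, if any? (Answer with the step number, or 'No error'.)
No error

All steps in this derivation are correct.
The final answer f'(θ) = (1 - θ)*exp(-θ) is valid.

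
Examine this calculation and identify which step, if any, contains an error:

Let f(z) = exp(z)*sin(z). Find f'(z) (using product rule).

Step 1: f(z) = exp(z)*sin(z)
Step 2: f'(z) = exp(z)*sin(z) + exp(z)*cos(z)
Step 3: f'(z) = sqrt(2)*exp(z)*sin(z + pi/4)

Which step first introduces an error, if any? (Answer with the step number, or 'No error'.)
No error

All steps in this derivation are correct.
The final answer f'(z) = sqrt(2)*exp(z)*sin(z + pi/4) is valid.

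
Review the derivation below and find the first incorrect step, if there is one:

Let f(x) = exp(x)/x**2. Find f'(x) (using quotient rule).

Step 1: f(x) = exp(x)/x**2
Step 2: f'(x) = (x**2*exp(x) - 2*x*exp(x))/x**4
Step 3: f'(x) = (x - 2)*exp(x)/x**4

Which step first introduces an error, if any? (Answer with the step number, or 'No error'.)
Step 3

Step 3 is incorrect due to a wrong exponent.
The step shows: (x - 2)*exp(x)/x**4
The correct value should be: (x - 2)*exp(x)/x**3

Explanation: The exponent -3 on x was incorrectly written as -4: the term (x - 2)*exp(x)/x**3 was incorrectly written as (x - 2)*exp(x)/x**4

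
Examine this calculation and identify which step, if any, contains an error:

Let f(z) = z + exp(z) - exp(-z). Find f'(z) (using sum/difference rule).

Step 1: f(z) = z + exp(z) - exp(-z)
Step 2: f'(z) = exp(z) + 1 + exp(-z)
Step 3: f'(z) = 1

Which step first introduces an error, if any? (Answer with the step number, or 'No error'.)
Step 3

Step 3 is incorrect due to a dropped term.
The step shows: 1
The correct value should be: 2*cosh(z) + 1

Explanation: A term was dropped: the term 2*cosh(z) was incorrectly omitted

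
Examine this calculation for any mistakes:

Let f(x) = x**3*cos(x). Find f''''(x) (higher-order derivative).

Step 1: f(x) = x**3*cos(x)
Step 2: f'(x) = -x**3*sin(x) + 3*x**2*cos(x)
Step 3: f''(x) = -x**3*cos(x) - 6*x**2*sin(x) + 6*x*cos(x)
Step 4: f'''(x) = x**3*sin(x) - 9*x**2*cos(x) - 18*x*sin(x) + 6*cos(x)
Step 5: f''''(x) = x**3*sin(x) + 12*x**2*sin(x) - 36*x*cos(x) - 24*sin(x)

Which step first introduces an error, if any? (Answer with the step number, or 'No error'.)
Step 5

Step 5 is incorrect due to a wrong trig function.
The step shows: x**3*sin(x) + 12*x**2*sin(x) - 36*x*cos(x) - 24*sin(x)
The correct value should be: x**3*cos(x) + 12*x**2*sin(x) - 36*x*cos(x) - 24*sin(x)

Explanation: cos(x) was incorrectly written as sin(x): the term x**3*cos(x) was incorrectly written as x**3*sin(x)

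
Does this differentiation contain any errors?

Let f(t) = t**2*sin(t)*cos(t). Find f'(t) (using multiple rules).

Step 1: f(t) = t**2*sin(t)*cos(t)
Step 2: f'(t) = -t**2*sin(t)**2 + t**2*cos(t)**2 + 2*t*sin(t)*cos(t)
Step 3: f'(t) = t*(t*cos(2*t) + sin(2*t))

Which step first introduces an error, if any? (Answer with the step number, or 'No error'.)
No error

All steps in this derivation are correct.
The final answer f'(t) = t*(t*cos(2*t) + sin(2*t)) is valid.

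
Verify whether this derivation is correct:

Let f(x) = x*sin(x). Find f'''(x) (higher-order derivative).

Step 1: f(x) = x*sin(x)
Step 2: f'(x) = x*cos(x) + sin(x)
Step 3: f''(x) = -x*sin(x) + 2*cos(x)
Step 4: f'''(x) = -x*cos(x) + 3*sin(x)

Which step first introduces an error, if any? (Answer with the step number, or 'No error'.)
Step 4

Step 4 is incorrect due to a sign flip.
The step shows: -x*cos(x) + 3*sin(x)
The correct value should be: -x*cos(x) - 3*sin(x)

Explanation: The sign of one term was flipped: the term -3*sin(x) was incorrectly written as 3*sin(x)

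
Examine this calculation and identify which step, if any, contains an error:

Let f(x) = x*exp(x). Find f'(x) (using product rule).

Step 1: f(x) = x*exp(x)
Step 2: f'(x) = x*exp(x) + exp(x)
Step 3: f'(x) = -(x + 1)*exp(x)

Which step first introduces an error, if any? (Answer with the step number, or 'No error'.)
Step 3

Step 3 is incorrect due to a sign flip.
The step shows: -(x + 1)*exp(x)
The correct value should be: (x + 1)*exp(x)

Explanation: The sign of the whole expression was flipped: the term (x + 1)*exp(x) was incorrectly written as -(x + 1)*exp(x)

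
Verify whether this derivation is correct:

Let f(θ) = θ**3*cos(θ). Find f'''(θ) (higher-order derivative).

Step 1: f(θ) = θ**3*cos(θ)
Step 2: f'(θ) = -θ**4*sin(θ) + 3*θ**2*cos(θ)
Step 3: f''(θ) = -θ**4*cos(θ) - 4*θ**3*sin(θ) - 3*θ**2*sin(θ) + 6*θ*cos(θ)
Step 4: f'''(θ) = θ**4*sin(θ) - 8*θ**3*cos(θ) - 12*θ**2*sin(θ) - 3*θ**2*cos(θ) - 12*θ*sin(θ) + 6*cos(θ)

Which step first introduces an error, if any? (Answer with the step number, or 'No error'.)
Step 2

Step 2 is incorrect due to a wrong exponent.
The step shows: -θ**4*sin(θ) + 3*θ**2*cos(θ)
The correct value should be: -θ**3*sin(θ) + 3*θ**2*cos(θ)

Explanation: The exponent 3 on θ was incorrectly written as 4: the term -θ**3*sin(θ) was incorrectly written as -θ**4*sin(θ)
The later steps are derived from this incorrect expression, so the error originates in Step 2.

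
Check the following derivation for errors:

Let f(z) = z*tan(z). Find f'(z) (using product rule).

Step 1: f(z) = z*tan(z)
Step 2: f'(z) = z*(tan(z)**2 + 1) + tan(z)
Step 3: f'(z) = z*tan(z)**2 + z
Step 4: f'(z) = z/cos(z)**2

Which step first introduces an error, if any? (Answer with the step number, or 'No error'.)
Step 3

Step 3 is incorrect due to a dropped term.
The step shows: z*tan(z)**2 + z
The correct value should be: z*tan(z)**2 + z + tan(z)

Explanation: A term was dropped: the term tan(z) was incorrectly omitted
The later steps are derived from this incorrect expression, so the error originates in Step 3.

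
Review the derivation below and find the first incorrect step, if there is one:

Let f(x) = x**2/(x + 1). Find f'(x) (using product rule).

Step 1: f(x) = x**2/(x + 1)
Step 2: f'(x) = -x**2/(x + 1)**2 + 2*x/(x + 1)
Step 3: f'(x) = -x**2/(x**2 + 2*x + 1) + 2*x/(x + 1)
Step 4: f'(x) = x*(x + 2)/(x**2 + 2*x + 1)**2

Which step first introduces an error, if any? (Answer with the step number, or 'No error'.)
Step 4

Step 4 is incorrect due to a wrong exponent.
The step shows: x*(x + 2)/(x**2 + 2*x + 1)**2
The correct value should be: x*(x + 2)/(x**2 + 2*x + 1)

Explanation: The exponent -1 on x**2 + 2*x + 1 was incorrectly written as -2: the term x*(x + 2)/(x**2 + 2*x + 1) was incorrectly written as x*(x + 2)/(x**2 + 2*x + 1)**2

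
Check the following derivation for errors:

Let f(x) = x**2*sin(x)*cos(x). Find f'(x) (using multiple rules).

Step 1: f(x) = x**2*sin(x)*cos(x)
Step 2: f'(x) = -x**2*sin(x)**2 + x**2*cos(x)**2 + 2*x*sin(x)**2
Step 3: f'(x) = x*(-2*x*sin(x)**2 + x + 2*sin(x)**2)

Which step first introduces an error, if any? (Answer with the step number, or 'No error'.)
Step 2

Step 2 is incorrect due to a wrong trig function.
The step shows: -x**2*sin(x)**2 + x**2*cos(x)**2 + 2*x*sin(x)**2
The correct value should be: -x**2*sin(x)**2 + x**2*cos(x)**2 + 2*x*sin(x)*cos(x)

Explanation: cos(x) was incorrectly written as sin(x): the term 2*x*sin(x)*cos(x) was incorrectly written as 2*x*sin(x)**2
The later steps are derived from this incorrect expression, so the error originates in Step 2.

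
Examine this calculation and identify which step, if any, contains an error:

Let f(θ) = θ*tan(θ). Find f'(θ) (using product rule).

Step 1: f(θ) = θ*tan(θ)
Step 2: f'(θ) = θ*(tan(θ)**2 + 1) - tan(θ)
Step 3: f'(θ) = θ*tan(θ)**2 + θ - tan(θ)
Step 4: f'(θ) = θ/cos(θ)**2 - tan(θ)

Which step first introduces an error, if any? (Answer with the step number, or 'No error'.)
Step 2

Step 2 is incorrect due to a sign flip.
The step shows: θ*(tan(θ)**2 + 1) - tan(θ)
The correct value should be: θ*(tan(θ)**2 + 1) + tan(θ)

Explanation: The sign of one term was flipped: the term tan(θ) was incorrectly written as -tan(θ)
The later steps are derived from this incorrect expression, so the error originates in Step 2.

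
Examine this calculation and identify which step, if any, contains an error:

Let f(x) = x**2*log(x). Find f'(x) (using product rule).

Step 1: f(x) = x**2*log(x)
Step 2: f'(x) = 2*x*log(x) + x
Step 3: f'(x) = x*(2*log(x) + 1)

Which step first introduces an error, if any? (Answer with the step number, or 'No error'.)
No error

All steps in this derivation are correct.
The final answer f'(x) = x*(2*log(x) + 1) is valid.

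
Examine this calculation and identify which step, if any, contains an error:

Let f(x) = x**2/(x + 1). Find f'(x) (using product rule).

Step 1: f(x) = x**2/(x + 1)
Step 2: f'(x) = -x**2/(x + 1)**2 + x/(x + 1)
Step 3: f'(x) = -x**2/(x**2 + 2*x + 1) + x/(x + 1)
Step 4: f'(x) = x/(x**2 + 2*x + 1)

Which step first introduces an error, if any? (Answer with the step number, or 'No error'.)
Step 2

Step 2 is incorrect due to a wrong coefficient.
The step shows: -x**2/(x + 1)**2 + x/(x + 1)
The correct value should be: -x**2/(x + 1)**2 + 2*x/(x + 1)

Explanation: The coefficient 2 was incorrectly written as 1: the term 2*x/(x + 1) was incorrectly written as x/(x + 1)
The later steps are derived from this incorrect expression, so the error originates in Step 2.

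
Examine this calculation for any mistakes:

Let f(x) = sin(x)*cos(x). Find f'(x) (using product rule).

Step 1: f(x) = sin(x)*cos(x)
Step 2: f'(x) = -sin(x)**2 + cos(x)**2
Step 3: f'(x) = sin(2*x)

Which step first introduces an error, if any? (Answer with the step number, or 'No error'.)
Step 3

Step 3 is incorrect due to a wrong trig function.
The step shows: sin(2*x)
The correct value should be: cos(2*x)

Explanation: cos(2*x) was incorrectly written as sin(2*x): the term cos(2*x) was incorrectly written as sin(2*x)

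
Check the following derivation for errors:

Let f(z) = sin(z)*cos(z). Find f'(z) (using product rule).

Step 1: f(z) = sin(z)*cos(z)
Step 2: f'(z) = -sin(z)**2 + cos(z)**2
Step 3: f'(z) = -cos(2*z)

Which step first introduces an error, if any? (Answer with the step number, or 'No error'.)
Step 3

Step 3 is incorrect due to a sign flip.
The step shows: -cos(2*z)
The correct value should be: cos(2*z)

Explanation: The sign of the whole expression was flipped: the term cos(2*z) was incorrectly written as -cos(2*z)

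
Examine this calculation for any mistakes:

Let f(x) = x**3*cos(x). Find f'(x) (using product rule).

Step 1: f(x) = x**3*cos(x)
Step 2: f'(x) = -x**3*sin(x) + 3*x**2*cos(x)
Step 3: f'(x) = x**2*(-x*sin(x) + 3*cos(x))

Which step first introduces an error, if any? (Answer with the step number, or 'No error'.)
No error

All steps in this derivation are correct.
The final answer f'(x) = x**2*(-x*sin(x) + 3*cos(x)) is valid.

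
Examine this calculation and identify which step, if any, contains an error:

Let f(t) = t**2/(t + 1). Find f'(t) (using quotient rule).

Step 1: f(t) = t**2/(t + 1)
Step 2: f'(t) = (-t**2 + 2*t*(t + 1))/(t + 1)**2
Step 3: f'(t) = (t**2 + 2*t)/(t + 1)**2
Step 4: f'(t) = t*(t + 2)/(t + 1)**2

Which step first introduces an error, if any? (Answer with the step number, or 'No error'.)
No error

All steps in this derivation are correct.
The final answer f'(t) = t*(t + 2)/(t + 1)**2 is valid.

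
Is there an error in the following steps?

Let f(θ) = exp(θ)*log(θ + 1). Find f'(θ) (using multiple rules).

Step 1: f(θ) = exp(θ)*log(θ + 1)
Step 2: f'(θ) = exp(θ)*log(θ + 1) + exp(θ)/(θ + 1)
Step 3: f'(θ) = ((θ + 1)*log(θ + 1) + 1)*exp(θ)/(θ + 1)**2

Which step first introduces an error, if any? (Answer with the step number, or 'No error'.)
Step 3

Step 3 is incorrect due to a wrong exponent.
The step shows: ((θ + 1)*log(θ + 1) + 1)*exp(θ)/(θ + 1)**2
The correct value should be: ((θ + 1)*log(θ + 1) + 1)*exp(θ)/(θ + 1)

Explanation: The exponent -1 on θ + 1 was incorrectly written as -2: the term ((θ + 1)*log(θ + 1) + 1)*exp(θ)/(θ + 1) was incorrectly written as ((θ + 1)*log(θ + 1) + 1)*exp(θ)/(θ + 1)**2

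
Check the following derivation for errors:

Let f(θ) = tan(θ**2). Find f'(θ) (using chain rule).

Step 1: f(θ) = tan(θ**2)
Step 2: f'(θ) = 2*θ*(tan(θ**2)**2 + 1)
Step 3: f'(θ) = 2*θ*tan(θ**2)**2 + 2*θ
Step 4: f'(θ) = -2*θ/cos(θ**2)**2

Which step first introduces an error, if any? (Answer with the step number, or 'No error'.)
Step 4

Step 4 is incorrect due to a sign flip.
The step shows: -2*θ/cos(θ**2)**2
The correct value should be: 2*θ/cos(θ**2)**2

Explanation: The sign of the whole expression was flipped: the term 2*θ/cos(θ**2)**2 was incorrectly written as -2*θ/cos(θ**2)**2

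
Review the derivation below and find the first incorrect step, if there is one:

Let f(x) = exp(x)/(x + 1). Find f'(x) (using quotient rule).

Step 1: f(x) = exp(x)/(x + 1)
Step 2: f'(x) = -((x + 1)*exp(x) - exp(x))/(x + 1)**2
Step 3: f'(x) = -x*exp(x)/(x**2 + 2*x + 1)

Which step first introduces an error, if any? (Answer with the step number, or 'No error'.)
Step 2

Step 2 is incorrect due to a sign flip.
The step shows: -((x + 1)*exp(x) - exp(x))/(x + 1)**2
The correct value should be: ((x + 1)*exp(x) - exp(x))/(x + 1)**2

Explanation: The sign of the whole expression was flipped: the term ((x + 1)*exp(x) - exp(x))/(x + 1)**2 was incorrectly written as -((x + 1)*exp(x) - exp(x))/(x + 1)**2
The later steps are derived from this incorrect expression, so the error originates in Step 2.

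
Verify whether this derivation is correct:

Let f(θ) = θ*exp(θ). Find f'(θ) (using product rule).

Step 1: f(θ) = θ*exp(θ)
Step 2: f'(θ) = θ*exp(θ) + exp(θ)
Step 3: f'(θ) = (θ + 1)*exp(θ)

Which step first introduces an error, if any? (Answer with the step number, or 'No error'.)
No error

All steps in this derivation are correct.
The final answer f'(θ) = (θ + 1)*exp(θ) is valid.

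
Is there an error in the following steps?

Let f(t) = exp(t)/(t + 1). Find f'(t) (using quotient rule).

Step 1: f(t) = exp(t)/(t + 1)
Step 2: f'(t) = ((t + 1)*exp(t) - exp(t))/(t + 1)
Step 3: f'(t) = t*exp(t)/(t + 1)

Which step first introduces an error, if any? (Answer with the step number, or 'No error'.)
Step 2

Step 2 is incorrect due to a wrong exponent.
The step shows: ((t + 1)*exp(t) - exp(t))/(t + 1)
The correct value should be: ((t + 1)*exp(t) - exp(t))/(t + 1)**2

Explanation: The exponent -2 on t + 1 was incorrectly written as -1: the term ((t + 1)*exp(t) - exp(t))/(t + 1)**2 was incorrectly written as ((t + 1)*exp(t) - exp(t))/(t + 1)
The later steps are derived from this incorrect expression, so the error originates in Step 2.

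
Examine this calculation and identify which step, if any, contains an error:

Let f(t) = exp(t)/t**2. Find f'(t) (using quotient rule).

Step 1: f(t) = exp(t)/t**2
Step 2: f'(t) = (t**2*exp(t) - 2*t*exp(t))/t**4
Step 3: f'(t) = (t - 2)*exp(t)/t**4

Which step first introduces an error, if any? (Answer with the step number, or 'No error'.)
Step 3

Step 3 is incorrect due to a wrong exponent.
The step shows: (t - 2)*exp(t)/t**4
The correct value should be: (t - 2)*exp(t)/t**3

Explanation: The exponent -3 on t was incorrectly written as -4: the term (t - 2)*exp(t)/t**3 was incorrectly written as (t - 2)*exp(t)/t**4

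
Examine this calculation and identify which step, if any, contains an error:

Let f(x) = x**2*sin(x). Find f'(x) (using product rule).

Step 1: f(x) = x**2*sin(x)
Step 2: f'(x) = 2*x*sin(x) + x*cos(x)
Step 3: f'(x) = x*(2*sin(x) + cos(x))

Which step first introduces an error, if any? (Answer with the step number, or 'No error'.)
Step 2

Step 2 is incorrect due to a wrong exponent.
The step shows: 2*x*sin(x) + x*cos(x)
The correct value should be: x**2*cos(x) + 2*x*sin(x)

Explanation: The exponent 2 on x was incorrectly written as 1: the term x**2*cos(x) was incorrectly written as x*cos(x)
The later steps are derived from this incorrect expression, so the error originates in Step 2.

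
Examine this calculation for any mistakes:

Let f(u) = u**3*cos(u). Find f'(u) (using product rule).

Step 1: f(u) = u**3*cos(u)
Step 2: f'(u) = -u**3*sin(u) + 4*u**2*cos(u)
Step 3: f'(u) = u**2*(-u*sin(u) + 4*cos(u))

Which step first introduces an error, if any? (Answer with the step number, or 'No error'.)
Step 2

Step 2 is incorrect due to a wrong coefficient.
The step shows: -u**3*sin(u) + 4*u**2*cos(u)
The correct value should be: -u**3*sin(u) + 3*u**2*cos(u)

Explanation: The coefficient 3 was incorrectly written as 4: the term 3*u**2*cos(u) was incorrectly written as 4*u**2*cos(u)
The later steps are derived from this incorrect expression, so the error originates in Step 2.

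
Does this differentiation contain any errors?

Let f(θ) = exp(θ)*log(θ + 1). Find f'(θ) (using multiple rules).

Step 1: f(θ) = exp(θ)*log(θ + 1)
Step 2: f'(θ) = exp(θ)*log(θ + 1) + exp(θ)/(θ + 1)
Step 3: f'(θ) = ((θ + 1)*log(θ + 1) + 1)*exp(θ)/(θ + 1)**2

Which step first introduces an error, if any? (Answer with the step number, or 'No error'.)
Step 3

Step 3 is incorrect due to a wrong exponent.
The step shows: ((θ + 1)*log(θ + 1) + 1)*exp(θ)/(θ + 1)**2
The correct value should be: ((θ + 1)*log(θ + 1) + 1)*exp(θ)/(θ + 1)

Explanation: The exponent -1 on θ + 1 was incorrectly written as -2: the term ((θ + 1)*log(θ + 1) + 1)*exp(θ)/(θ + 1) was incorrectly written as ((θ + 1)*log(θ + 1) + 1)*exp(θ)/(θ + 1)**2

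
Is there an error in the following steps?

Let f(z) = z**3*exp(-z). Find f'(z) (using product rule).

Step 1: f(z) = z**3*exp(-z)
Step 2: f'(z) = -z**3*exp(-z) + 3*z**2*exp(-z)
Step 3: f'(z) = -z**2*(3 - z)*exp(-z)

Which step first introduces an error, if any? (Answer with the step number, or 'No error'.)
Step 3

Step 3 is incorrect due to a sign flip.
The step shows: -z**2*(3 - z)*exp(-z)
The correct value should be: z**2*(3 - z)*exp(-z)

Explanation: The sign of the whole expression was flipped: the term z**2*(3 - z)*exp(-z) was incorrectly written as -z**2*(3 - z)*exp(-z)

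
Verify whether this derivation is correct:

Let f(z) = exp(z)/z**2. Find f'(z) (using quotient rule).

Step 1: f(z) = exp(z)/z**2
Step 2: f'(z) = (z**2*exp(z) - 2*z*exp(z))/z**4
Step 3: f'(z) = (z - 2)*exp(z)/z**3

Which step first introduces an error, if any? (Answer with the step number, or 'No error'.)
No error

All steps in this derivation are correct.
The final answer f'(z) = (z - 2)*exp(z)/z**3 is valid.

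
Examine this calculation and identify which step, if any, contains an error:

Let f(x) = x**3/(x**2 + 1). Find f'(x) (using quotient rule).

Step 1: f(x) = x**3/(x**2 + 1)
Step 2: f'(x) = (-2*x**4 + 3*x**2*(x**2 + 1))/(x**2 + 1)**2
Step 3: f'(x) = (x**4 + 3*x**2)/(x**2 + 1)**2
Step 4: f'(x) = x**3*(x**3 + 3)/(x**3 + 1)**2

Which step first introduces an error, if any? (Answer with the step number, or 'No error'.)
Step 4

Step 4 is incorrect due to a wrong exponent.
The step shows: x**3*(x**3 + 3)/(x**3 + 1)**2
The correct value should be: x**2*(x**2 + 3)/(x**2 + 1)**2

Explanation: The exponent 2 on x was incorrectly written as 3: the term x**2*(x**2 + 3)/(x**2 + 1)**2 was incorrectly written as x**3*(x**3 + 3)/(x**3 + 1)**2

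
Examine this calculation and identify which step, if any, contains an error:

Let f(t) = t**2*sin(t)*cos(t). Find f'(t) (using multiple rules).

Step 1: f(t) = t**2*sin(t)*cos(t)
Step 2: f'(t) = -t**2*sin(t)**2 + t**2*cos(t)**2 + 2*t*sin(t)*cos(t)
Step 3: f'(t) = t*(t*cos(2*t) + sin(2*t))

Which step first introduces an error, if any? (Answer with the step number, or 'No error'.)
No error

All steps in this derivation are correct.
The final answer f'(t) = t*(t*cos(2*t) + sin(2*t)) is valid.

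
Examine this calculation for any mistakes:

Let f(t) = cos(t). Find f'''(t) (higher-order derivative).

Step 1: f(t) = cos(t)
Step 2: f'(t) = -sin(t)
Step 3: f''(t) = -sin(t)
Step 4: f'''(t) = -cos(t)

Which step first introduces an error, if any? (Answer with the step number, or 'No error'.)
Step 3

Step 3 is incorrect due to a wrong trig function.
The step shows: -sin(t)
The correct value should be: -cos(t)

Explanation: cos(t) was incorrectly written as sin(t): the term -cos(t) was incorrectly written as -sin(t)
The later steps are derived from this incorrect expression, so the error originates in Step 3.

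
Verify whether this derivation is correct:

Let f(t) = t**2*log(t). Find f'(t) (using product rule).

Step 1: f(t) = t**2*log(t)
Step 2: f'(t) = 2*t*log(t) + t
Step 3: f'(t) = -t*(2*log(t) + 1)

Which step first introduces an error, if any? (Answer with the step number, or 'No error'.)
Step 3

Step 3 is incorrect due to a sign flip.
The step shows: -t*(2*log(t) + 1)
The correct value should be: t*(2*log(t) + 1)

Explanation: The sign of the whole expression was flipped: the term t*(2*log(t) + 1) was incorrectly written as -t*(2*log(t) + 1)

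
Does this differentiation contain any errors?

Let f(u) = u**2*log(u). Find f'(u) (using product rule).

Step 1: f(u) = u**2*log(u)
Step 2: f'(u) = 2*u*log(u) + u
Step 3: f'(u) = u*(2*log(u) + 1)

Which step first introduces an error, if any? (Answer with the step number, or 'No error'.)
No error

All steps in this derivation are correct.
The final answer f'(u) = u*(2*log(u) + 1) is valid.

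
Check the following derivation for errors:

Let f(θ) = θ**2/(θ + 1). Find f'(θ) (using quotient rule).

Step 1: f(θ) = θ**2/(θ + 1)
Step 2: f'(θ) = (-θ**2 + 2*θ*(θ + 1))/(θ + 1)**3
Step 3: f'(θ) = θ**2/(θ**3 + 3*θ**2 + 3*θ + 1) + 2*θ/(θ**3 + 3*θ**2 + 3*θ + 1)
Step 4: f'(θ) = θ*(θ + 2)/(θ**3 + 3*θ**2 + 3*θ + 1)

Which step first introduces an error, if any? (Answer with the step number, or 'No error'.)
Step 2

Step 2 is incorrect due to a wrong exponent.
The step shows: (-θ**2 + 2*θ*(θ + 1))/(θ + 1)**3
The correct value should be: (-θ**2 + 2*θ*(θ + 1))/(θ + 1)**2

Explanation: The exponent -2 on θ + 1 was incorrectly written as -3: the term (-θ**2 + 2*θ*(θ + 1))/(θ + 1)**2 was incorrectly written as (-θ**2 + 2*θ*(θ + 1))/(θ + 1)**3
The later steps are derived from this incorrect expression, so the error originates in Step 2.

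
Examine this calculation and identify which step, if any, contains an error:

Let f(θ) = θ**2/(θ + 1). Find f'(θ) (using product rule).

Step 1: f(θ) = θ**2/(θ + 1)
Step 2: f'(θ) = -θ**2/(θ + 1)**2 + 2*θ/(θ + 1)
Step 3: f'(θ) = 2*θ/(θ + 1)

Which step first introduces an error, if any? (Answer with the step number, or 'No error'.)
Step 3

Step 3 is incorrect due to a dropped term.
The step shows: 2*θ/(θ + 1)
The correct value should be: -θ**2/(θ**2 + 2*θ + 1) + 2*θ/(θ + 1)

Explanation: A term was dropped: the term -θ**2/(θ**2 + 2*θ + 1) was incorrectly omitted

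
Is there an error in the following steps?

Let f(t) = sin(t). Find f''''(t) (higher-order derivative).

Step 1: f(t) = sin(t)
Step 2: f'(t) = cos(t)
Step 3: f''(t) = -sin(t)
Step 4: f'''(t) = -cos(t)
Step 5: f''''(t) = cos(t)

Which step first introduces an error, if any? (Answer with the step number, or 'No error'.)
Step 5

Step 5 is incorrect due to a wrong trig function.
The step shows: cos(t)
The correct value should be: sin(t)

Explanation: sin(t) was incorrectly written as cos(t): the term sin(t) was incorrectly written as cos(t)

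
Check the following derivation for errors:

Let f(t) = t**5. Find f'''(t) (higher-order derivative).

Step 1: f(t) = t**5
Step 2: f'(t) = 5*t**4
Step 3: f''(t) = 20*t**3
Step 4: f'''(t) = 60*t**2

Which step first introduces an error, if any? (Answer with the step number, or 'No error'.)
No error

All steps in this derivation are correct.
The final answer f'''(t) = 60*t**2 is valid.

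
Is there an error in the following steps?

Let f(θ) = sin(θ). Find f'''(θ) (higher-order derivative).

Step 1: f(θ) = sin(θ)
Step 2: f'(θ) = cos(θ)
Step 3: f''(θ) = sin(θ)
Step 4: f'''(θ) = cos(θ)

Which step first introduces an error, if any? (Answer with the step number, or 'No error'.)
Step 3

Step 3 is incorrect due to a sign flip.
The step shows: sin(θ)
The correct value should be: -sin(θ)

Explanation: The sign of the whole expression was flipped: the term -sin(θ) was incorrectly written as sin(θ)
The later steps are derived from this incorrect expression, so the error originates in Step 3.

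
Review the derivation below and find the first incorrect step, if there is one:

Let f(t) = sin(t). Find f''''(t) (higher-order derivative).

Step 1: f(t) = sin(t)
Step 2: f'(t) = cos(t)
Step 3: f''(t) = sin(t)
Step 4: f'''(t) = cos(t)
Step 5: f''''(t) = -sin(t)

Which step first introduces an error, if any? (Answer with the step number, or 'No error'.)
Step 3

Step 3 is incorrect due to a sign flip.
The step shows: sin(t)
The correct value should be: -sin(t)

Explanation: The sign of the whole expression was flipped: the term -sin(t) was incorrectly written as sin(t)
The later steps are derived from this incorrect expression, so the error originates in Step 3.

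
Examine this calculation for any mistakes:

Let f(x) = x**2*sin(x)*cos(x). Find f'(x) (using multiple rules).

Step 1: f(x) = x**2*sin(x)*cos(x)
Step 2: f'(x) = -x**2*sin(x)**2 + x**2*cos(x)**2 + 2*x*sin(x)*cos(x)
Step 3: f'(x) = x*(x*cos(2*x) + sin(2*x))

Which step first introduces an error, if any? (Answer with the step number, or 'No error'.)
No error

All steps in this derivation are correct.
The final answer f'(x) = x*(x*cos(2*x) + sin(2*x)) is valid.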